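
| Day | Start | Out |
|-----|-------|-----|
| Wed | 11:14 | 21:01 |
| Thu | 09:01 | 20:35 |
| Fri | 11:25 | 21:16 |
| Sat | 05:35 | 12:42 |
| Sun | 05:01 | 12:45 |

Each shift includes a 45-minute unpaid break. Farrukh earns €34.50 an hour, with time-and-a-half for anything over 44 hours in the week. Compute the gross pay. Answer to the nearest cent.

€1459.35

Wed: 11:14–21:01 = 9 h 47 min; less 45 min break → 9 h 2 min
Thu: 09:01–20:35 = 11 h 34 min; less 45 min break → 10 h 49 min
Fri: 11:25–21:16 = 9 h 51 min; less 45 min break → 9 h 6 min
Sat: 05:35–12:42 = 7 h 7 min; less 45 min break → 6 h 22 min
Sun: 05:01–12:45 = 7 h 44 min; less 45 min break → 6 h 59 min
Total worked: 42 h 18 min = 2538 min.
Regular 42 h 18 min = 2538 min at €34.50/h; overtime 0 h 0 min = 0 min at €51.75/h.
Pay = (2538 × €34.50 + 0 × €51.75) ÷ 60 = €1459.35.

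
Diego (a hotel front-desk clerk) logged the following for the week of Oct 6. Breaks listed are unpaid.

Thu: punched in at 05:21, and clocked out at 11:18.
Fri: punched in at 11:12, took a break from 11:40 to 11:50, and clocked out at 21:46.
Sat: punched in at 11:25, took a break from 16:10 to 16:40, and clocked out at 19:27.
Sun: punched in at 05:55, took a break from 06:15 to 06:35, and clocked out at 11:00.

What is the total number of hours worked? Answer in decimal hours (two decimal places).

Thu: 05:21–11:18 = 5 h 57 min
Fri: 11:12–21:46 = 10 h 34 min; less 10 min break → 10 h 24 min
Sat: 11:25–19:27 = 8 h 2 min; less 30 min break → 7 h 32 min
Sun: 05:55–11:00 = 5 h 5 min; less 20 min break → 4 h 45 min
Total: 5 h 57 min + 10 h 24 min + 7 h 32 min + 4 h 45 min = 28 h 38 min.

28.63 hours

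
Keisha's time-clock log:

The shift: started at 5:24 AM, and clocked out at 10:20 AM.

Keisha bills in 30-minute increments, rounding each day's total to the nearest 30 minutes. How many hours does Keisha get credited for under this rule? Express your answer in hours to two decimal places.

5.00 hours

The shift: 5:24 AM–10:20 AM = 4 h 56 min → rounds to 5 h 0 min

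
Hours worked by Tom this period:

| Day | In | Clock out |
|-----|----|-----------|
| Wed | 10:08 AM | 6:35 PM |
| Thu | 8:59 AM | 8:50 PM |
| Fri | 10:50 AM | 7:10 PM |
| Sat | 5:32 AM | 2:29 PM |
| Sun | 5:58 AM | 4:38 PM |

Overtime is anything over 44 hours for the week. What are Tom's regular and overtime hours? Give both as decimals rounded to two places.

Regular 44.00 hours, overtime 4.25 hours

Wed: 10:08 AM–6:35 PM = 8 h 27 min
Thu: 8:59 AM–8:50 PM = 11 h 51 min
Fri: 10:50 AM–7:10 PM = 8 h 20 min
Sat: 5:32 AM–2:29 PM = 8 h 57 min
Sun: 5:58 AM–4:38 PM = 10 h 40 min
Total worked: 48 h 15 min = 48.25 h.
Threshold 44 h → overtime 4 h 15 min, regular 44 h 0 min.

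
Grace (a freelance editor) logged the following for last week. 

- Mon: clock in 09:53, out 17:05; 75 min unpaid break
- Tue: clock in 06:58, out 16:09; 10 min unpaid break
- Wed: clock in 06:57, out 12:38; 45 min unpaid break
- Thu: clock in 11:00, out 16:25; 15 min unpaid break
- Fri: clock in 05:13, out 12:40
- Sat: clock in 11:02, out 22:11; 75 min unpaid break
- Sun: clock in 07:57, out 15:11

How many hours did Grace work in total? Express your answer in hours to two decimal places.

49.65 hours

Mon: 09:53–17:05 = 7 h 12 min; less 75 min break → 5 h 57 min
Tue: 06:58–16:09 = 9 h 11 min; less 10 min break → 9 h 1 min
Wed: 06:57–12:38 = 5 h 41 min; less 45 min break → 4 h 56 min
Thu: 11:00–16:25 = 5 h 25 min; less 15 min break → 5 h 10 min
Fri: 05:13–12:40 = 7 h 27 min
Sat: 11:02–22:11 = 11 h 9 min; less 75 min break → 9 h 54 min
Sun: 07:57–15:11 = 7 h 14 min
Total: 5 h 57 min + 9 h 1 min + 4 h 56 min + 5 h 10 min + 7 h 27 min + 9 h 54 min + 7 h 14 min = 49 h 39 min.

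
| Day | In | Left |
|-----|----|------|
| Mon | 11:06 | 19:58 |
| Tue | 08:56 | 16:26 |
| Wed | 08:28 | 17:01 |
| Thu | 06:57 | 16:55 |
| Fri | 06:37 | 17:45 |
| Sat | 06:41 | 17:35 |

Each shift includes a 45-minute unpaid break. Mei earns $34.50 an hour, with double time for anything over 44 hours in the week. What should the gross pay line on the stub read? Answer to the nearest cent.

Mon: 11:06–19:58 = 8 h 52 min; less 45 min break → 8 h 7 min
Tue: 08:56–16:26 = 7 h 30 min; less 45 min break → 6 h 45 min
Wed: 08:28–17:01 = 8 h 33 min; less 45 min break → 7 h 48 min
Thu: 06:57–16:55 = 9 h 58 min; less 45 min break → 9 h 13 min
Fri: 06:37–17:45 = 11 h 8 min; less 45 min break → 10 h 23 min
Sat: 06:41–17:35 = 10 h 54 min; less 45 min break → 10 h 9 min
Total worked: 52 h 25 min = 3145 min.
Regular 44 h 0 min = 2640 min at $34.50/h; overtime 8 h 25 min = 505 min at $69.00/h.
Pay = (2640 × $34.50 + 505 × $69.00) ÷ 60 = $2098.75.

$2098.75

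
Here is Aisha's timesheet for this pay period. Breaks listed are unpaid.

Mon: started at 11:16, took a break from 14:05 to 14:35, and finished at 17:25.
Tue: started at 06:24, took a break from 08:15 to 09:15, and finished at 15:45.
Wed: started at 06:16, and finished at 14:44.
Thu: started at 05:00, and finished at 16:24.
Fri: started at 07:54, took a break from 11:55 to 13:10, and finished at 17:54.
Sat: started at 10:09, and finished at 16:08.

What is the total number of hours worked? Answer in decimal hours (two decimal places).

48.60 hours

Mon: 11:16–17:25 = 6 h 9 min; less 30 min break → 5 h 39 min
Tue: 06:24–15:45 = 9 h 21 min; less 60 min break → 8 h 21 min
Wed: 06:16–14:44 = 8 h 28 min
Thu: 05:00–16:24 = 11 h 24 min
Fri: 07:54–17:54 = 10 h 0 min; less 75 min break → 8 h 45 min
Sat: 10:09–16:08 = 5 h 59 min
Total: 5 h 39 min + 8 h 21 min + 8 h 28 min + 11 h 24 min + 8 h 45 min + 5 h 59 min = 48 h 36 min.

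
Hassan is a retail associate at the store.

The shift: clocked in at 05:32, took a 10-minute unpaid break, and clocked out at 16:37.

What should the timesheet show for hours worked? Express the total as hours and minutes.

10 h 55 min

The shift: 05:32–16:37 = 11 h 5 min; less 10 min break → 10 h 55 min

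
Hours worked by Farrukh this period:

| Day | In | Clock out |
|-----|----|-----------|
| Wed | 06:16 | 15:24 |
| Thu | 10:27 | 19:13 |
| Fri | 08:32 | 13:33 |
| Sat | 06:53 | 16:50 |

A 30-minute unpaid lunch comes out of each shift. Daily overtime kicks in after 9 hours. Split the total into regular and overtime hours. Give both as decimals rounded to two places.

Wed: 06:16–15:24 = 9 h 8 min; less 30 min break → 8 h 38 min
Thu: 10:27–19:13 = 8 h 46 min; less 30 min break → 8 h 16 min
Fri: 08:32–13:33 = 5 h 1 min; less 30 min break → 4 h 31 min
Sat: 06:53–16:50 = 9 h 57 min; less 30 min break → 9 h 27 min
Wed reg 8 h 38 min / OT 0 h 0 min; Thu reg 8 h 16 min / OT 0 h 0 min; Fri reg 4 h 31 min / OT 0 h 0 min; Sat reg 9 h 0 min / OT 0 h 27 min.
Totals: regular 30 h 25 min, overtime 0 h 27 min.

Regular 30.42 hours, overtime 0.45 hours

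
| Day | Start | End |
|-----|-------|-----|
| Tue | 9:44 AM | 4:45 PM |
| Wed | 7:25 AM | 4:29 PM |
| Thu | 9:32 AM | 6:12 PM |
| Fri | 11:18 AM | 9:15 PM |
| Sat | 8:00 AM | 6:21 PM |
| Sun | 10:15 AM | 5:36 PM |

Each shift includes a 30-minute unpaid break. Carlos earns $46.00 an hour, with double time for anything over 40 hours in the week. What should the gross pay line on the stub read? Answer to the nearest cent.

Tue: 9:44 AM–4:45 PM = 7 h 1 min; less 30 min break → 6 h 31 min
Wed: 7:25 AM–4:29 PM = 9 h 4 min; less 30 min break → 8 h 34 min
Thu: 9:32 AM–6:12 PM = 8 h 40 min; less 30 min break → 8 h 10 min
Fri: 11:18 AM–9:15 PM = 9 h 57 min; less 30 min break → 9 h 27 min
Sat: 8:00 AM–6:21 PM = 10 h 21 min; less 30 min break → 9 h 51 min
Sun: 10:15 AM–5:36 PM = 7 h 21 min; less 30 min break → 6 h 51 min
Total worked: 49 h 24 min = 2964 min.
Regular 40 h 0 min = 2400 min at $46.00/h; overtime 9 h 24 min = 564 min at $92.00/h.
Pay = (2400 × $46.00 + 564 × $92.00) ÷ 60 = $2704.80.

$2704.80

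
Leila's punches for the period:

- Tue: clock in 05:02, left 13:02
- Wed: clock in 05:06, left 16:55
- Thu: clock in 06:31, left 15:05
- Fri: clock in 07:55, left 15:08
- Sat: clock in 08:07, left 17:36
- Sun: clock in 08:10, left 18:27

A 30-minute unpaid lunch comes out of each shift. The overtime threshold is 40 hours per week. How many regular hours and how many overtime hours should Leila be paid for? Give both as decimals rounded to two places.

Regular 40.00 hours, overtime 12.37 hours

Tue: 05:02–13:02 = 8 h 0 min; less 30 min break → 7 h 30 min
Wed: 05:06–16:55 = 11 h 49 min; less 30 min break → 11 h 19 min
Thu: 06:31–15:05 = 8 h 34 min; less 30 min break → 8 h 4 min
Fri: 07:55–15:08 = 7 h 13 min; less 30 min break → 6 h 43 min
Sat: 08:07–17:36 = 9 h 29 min; less 30 min break → 8 h 59 min
Sun: 08:10–18:27 = 10 h 17 min; less 30 min break → 9 h 47 min
Total worked: 52 h 22 min = 52.37 h.
Threshold 40 h → overtime 12 h 22 min, regular 40 h 0 min.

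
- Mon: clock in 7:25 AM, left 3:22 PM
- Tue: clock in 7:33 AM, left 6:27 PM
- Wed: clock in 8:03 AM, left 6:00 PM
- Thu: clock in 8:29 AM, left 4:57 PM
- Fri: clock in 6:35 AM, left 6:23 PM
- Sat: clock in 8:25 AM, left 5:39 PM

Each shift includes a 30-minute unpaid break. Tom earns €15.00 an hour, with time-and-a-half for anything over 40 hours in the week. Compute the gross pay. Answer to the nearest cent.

Mon: 7:25 AM–3:22 PM = 7 h 57 min; less 30 min break → 7 h 27 min
Tue: 7:33 AM–6:27 PM = 10 h 54 min; less 30 min break → 10 h 24 min
Wed: 8:03 AM–6:00 PM = 9 h 57 min; less 30 min break → 9 h 27 min
Thu: 8:29 AM–4:57 PM = 8 h 28 min; less 30 min break → 7 h 58 min
Fri: 6:35 AM–6:23 PM = 11 h 48 min; less 30 min break → 11 h 18 min
Sat: 8:25 AM–5:39 PM = 9 h 14 min; less 30 min break → 8 h 44 min
Total worked: 55 h 18 min = 3318 min.
Regular 40 h 0 min = 2400 min at €15.00/h; overtime 15 h 18 min = 918 min at €22.50/h.
Pay = (2400 × €15.00 + 918 × €22.50) ÷ 60 = €944.25.

€944.25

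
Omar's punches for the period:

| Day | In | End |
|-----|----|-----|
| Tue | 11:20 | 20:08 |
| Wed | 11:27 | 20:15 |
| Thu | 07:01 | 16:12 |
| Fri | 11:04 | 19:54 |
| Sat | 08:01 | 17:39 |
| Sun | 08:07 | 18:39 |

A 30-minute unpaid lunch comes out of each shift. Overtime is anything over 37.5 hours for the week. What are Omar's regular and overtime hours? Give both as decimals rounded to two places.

Tue: 11:20–20:08 = 8 h 48 min; less 30 min break → 8 h 18 min
Wed: 11:27–20:15 = 8 h 48 min; less 30 min break → 8 h 18 min
Thu: 07:01–16:12 = 9 h 11 min; less 30 min break → 8 h 41 min
Fri: 11:04–19:54 = 8 h 50 min; less 30 min break → 8 h 20 min
Sat: 08:01–17:39 = 9 h 38 min; less 30 min break → 9 h 8 min
Sun: 08:07–18:39 = 10 h 32 min; less 30 min break → 10 h 2 min
Total worked: 52 h 47 min = 52.78 h.
Threshold 37.5 h → overtime 15 h 17 min, regular 37 h 30 min.

Regular 37.50 hours, overtime 15.28 hours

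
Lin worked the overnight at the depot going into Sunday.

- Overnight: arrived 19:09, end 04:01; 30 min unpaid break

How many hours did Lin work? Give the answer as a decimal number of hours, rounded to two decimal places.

8.37 hours

Overnight: 19:09 → midnight = 4 h 51 min; midnight → 04:01 = 4 h 1 min; span 8 h 52 min; less 30 min break → 8 h 22 min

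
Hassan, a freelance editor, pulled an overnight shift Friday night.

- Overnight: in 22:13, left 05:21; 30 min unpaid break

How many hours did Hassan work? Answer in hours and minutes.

6 h 38 min

Overnight: 22:13 → midnight = 1 h 47 min; midnight → 05:21 = 5 h 21 min; span 7 h 8 min; less 30 min break → 6 h 38 min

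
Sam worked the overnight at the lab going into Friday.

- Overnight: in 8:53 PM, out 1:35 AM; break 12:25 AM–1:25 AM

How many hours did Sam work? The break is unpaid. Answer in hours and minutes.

3 h 42 min

Overnight: 8:53 PM → midnight = 3 h 7 min; midnight → 1:35 AM = 1 h 35 min; span 4 h 42 min; less 60 min break → 3 h 42 min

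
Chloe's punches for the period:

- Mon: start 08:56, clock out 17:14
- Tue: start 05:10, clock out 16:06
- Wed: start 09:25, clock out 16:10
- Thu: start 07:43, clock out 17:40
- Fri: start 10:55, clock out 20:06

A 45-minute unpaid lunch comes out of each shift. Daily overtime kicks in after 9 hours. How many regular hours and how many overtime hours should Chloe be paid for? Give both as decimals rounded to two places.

Regular 39.98 hours, overtime 1.38 hours

Mon: 08:56–17:14 = 8 h 18 min; less 45 min break → 7 h 33 min
Tue: 05:10–16:06 = 10 h 56 min; less 45 min break → 10 h 11 min
Wed: 09:25–16:10 = 6 h 45 min; less 45 min break → 6 h 0 min
Thu: 07:43–17:40 = 9 h 57 min; less 45 min break → 9 h 12 min
Fri: 10:55–20:06 = 9 h 11 min; less 45 min break → 8 h 26 min
Mon reg 7 h 33 min / OT 0 h 0 min; Tue reg 9 h 0 min / OT 1 h 11 min; Wed reg 6 h 0 min / OT 0 h 0 min; Thu reg 9 h 0 min / OT 0 h 12 min; Fri reg 8 h 26 min / OT 0 h 0 min.
Totals: regular 39 h 59 min, overtime 1 h 23 min.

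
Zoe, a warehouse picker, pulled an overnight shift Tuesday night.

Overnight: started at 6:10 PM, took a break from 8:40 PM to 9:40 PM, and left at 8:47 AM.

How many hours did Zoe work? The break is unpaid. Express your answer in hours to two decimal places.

13.62 hours

Overnight: 6:10 PM → midnight = 5 h 50 min; midnight → 8:47 AM = 8 h 47 min; span 14 h 37 min; less 60 min break → 13 h 37 min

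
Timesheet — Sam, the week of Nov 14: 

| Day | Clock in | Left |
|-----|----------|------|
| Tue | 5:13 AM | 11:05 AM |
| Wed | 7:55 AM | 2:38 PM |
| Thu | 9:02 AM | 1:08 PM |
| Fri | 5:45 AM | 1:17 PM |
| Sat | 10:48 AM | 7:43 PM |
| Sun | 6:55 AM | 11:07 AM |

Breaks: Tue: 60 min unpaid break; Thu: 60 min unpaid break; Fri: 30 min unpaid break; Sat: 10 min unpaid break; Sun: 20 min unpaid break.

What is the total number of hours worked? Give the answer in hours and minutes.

34 h 20 min

Tue: 5:13 AM–11:05 AM = 5 h 52 min; less 60 min break → 4 h 52 min
Wed: 7:55 AM–2:38 PM = 6 h 43 min
Thu: 9:02 AM–1:08 PM = 4 h 6 min; less 60 min break → 3 h 6 min
Fri: 5:45 AM–1:17 PM = 7 h 32 min; less 30 min break → 7 h 2 min
Sat: 10:48 AM–7:43 PM = 8 h 55 min; less 10 min break → 8 h 45 min
Sun: 6:55 AM–11:07 AM = 4 h 12 min; less 20 min break → 3 h 52 min
Total: 4 h 52 min + 6 h 43 min + 3 h 6 min + 7 h 2 min + 8 h 45 min + 3 h 52 min = 34 h 20 min.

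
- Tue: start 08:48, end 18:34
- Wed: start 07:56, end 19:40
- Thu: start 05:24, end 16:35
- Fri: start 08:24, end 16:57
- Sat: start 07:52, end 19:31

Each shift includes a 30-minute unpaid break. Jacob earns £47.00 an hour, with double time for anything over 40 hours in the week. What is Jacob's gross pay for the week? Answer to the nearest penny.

£2856.03

Tue: 08:48–18:34 = 9 h 46 min; less 30 min break → 9 h 16 min
Wed: 07:56–19:40 = 11 h 44 min; less 30 min break → 11 h 14 min
Thu: 05:24–16:35 = 11 h 11 min; less 30 min break → 10 h 41 min
Fri: 08:24–16:57 = 8 h 33 min; less 30 min break → 8 h 3 min
Sat: 07:52–19:31 = 11 h 39 min; less 30 min break → 11 h 9 min
Total worked: 50 h 23 min = 3023 min.
Regular 40 h 0 min = 2400 min at £47.00/h; overtime 10 h 23 min = 623 min at £94.00/h.
Pay = (2400 × £47.00 + 623 × £94.00) ÷ 60 = £2856.03.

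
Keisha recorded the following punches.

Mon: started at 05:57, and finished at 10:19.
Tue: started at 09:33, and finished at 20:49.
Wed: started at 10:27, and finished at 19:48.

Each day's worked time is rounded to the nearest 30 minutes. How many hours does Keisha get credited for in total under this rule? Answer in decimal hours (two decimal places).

Mon: 05:57–10:19 = 4 h 22 min → rounds to 4 h 30 min
Tue: 09:33–20:49 = 11 h 16 min → rounds to 11 h 30 min
Wed: 10:27–19:48 = 9 h 21 min → rounds to 9 h 30 min
Total credited: 25 h 30 min.

25.50 hours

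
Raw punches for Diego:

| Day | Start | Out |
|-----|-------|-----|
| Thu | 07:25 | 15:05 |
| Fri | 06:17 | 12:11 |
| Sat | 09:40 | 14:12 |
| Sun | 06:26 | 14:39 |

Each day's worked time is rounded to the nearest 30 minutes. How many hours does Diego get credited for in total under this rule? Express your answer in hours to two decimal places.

Thu: 07:25–15:05 = 7 h 40 min → rounds to 7 h 30 min
Fri: 06:17–12:11 = 5 h 54 min → rounds to 6 h 0 min
Sat: 09:40–14:12 = 4 h 32 min → rounds to 4 h 30 min
Sun: 06:26–14:39 = 8 h 13 min → rounds to 8 h 0 min
Total credited: 26 h 0 min.

26.00 hours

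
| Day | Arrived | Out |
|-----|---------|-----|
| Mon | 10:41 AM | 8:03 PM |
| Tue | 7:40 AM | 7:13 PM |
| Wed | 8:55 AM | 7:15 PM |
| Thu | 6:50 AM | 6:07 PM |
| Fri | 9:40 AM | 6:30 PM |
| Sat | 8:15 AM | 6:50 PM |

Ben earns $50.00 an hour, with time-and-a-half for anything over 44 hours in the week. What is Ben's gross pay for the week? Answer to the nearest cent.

Mon: 10:41 AM–8:03 PM = 9 h 22 min
Tue: 7:40 AM–7:13 PM = 11 h 33 min
Wed: 8:55 AM–7:15 PM = 10 h 20 min
Thu: 6:50 AM–6:07 PM = 11 h 17 min
Fri: 9:40 AM–6:30 PM = 8 h 50 min
Sat: 8:15 AM–6:50 PM = 10 h 35 min
Total worked: 61 h 57 min = 3717 min.
Regular 44 h 0 min = 2640 min at $50.00/h; overtime 17 h 57 min = 1077 min at $75.00/h.
Pay = (2640 × $50.00 + 1077 × $75.00) ÷ 60 = $3546.25.

$3546.25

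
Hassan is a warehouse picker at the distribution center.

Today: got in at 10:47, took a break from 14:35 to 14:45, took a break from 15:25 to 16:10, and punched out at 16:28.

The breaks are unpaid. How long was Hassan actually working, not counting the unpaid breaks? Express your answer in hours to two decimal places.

Today: 10:47–16:28 = 5 h 41 min; less 55 min break → 4 h 46 min

4.77 hours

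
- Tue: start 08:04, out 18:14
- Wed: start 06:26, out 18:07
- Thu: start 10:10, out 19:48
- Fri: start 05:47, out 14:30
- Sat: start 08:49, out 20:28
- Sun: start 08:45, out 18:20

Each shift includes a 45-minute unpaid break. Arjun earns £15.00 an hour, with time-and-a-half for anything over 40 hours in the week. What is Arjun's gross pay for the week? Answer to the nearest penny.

£981.00

Tue: 08:04–18:14 = 10 h 10 min; less 45 min break → 9 h 25 min
Wed: 06:26–18:07 = 11 h 41 min; less 45 min break → 10 h 56 min
Thu: 10:10–19:48 = 9 h 38 min; less 45 min break → 8 h 53 min
Fri: 05:47–14:30 = 8 h 43 min; less 45 min break → 7 h 58 min
Sat: 08:49–20:28 = 11 h 39 min; less 45 min break → 10 h 54 min
Sun: 08:45–18:20 = 9 h 35 min; less 45 min break → 8 h 50 min
Total worked: 56 h 56 min = 3416 min.
Regular 40 h 0 min = 2400 min at £15.00/h; overtime 16 h 56 min = 1016 min at £22.50/h.
Pay = (2400 × £15.00 + 1016 × £22.50) ÷ 60 = £981.00.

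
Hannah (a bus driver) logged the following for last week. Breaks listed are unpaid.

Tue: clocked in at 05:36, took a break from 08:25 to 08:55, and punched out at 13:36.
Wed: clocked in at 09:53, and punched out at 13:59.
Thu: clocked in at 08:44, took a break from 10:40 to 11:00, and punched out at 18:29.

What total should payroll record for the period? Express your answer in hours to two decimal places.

21.02 hours

Tue: 05:36–13:36 = 8 h 0 min; less 30 min break → 7 h 30 min
Wed: 09:53–13:59 = 4 h 6 min
Thu: 08:44–18:29 = 9 h 45 min; less 20 min break → 9 h 25 min
Total: 7 h 30 min + 4 h 6 min + 9 h 25 min = 21 h 1 min.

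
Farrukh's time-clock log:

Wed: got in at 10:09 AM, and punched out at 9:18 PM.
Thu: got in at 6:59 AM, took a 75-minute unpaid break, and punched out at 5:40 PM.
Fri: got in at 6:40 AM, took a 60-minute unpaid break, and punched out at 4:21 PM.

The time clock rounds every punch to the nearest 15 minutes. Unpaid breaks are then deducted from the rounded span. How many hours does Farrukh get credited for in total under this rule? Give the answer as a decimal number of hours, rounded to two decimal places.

29.00 hours

Wed: in 10:09 AM→10:15 AM, out 9:18 PM→9:15 PM; 11 h 0 min
Thu: in 6:59 AM→7:00 AM, out 5:40 PM→5:45 PM; 10 h 45 min − 75 min = 9 h 30 min
Fri: in 6:40 AM→6:45 AM, out 4:21 PM→4:15 PM; 9 h 30 min − 60 min = 8 h 30 min
Total credited: 29 h 0 min.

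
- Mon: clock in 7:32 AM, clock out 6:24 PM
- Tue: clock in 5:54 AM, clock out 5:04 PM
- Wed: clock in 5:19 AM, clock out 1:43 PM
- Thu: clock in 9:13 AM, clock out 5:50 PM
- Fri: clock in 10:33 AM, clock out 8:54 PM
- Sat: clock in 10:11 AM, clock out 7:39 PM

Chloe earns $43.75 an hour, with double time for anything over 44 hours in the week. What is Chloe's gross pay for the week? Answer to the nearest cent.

$3225.83

Mon: 7:32 AM–6:24 PM = 10 h 52 min
Tue: 5:54 AM–5:04 PM = 11 h 10 min
Wed: 5:19 AM–1:43 PM = 8 h 24 min
Thu: 9:13 AM–5:50 PM = 8 h 37 min
Fri: 10:33 AM–8:54 PM = 10 h 21 min
Sat: 10:11 AM–7:39 PM = 9 h 28 min
Total worked: 58 h 52 min = 3532 min.
Regular 44 h 0 min = 2640 min at $43.75/h; overtime 14 h 52 min = 892 min at $87.50/h.
Pay = (2640 × $43.75 + 892 × $87.50) ÷ 60 = $3225.83.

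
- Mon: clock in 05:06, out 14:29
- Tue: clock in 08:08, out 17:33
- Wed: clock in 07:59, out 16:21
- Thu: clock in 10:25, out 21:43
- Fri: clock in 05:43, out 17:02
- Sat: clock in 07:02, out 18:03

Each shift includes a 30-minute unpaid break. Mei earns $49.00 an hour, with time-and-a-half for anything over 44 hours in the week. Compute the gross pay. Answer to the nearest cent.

$3170.30

Mon: 05:06–14:29 = 9 h 23 min; less 30 min break → 8 h 53 min
Tue: 08:08–17:33 = 9 h 25 min; less 30 min break → 8 h 55 min
Wed: 07:59–16:21 = 8 h 22 min; less 30 min break → 7 h 52 min
Thu: 10:25–21:43 = 11 h 18 min; less 30 min break → 10 h 48 min
Fri: 05:43–17:02 = 11 h 19 min; less 30 min break → 10 h 49 min
Sat: 07:02–18:03 = 11 h 1 min; less 30 min break → 10 h 31 min
Total worked: 57 h 48 min = 3468 min.
Regular 44 h 0 min = 2640 min at $49.00/h; overtime 13 h 48 min = 828 min at $73.50/h.
Pay = (2640 × $49.00 + 828 × $73.50) ÷ 60 = $3170.30.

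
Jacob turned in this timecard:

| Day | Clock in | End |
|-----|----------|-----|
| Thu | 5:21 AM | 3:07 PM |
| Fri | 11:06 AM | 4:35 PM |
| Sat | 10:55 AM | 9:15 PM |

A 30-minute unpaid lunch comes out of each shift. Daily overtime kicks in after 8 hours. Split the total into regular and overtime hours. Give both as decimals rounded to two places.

Thu: 5:21 AM–3:07 PM = 9 h 46 min; less 30 min break → 9 h 16 min
Fri: 11:06 AM–4:35 PM = 5 h 29 min; less 30 min break → 4 h 59 min
Sat: 10:55 AM–9:15 PM = 10 h 20 min; less 30 min break → 9 h 50 min
Thu reg 8 h 0 min / OT 1 h 16 min; Fri reg 4 h 59 min / OT 0 h 0 min; Sat reg 8 h 0 min / OT 1 h 50 min.
Totals: regular 20 h 59 min, overtime 3 h 6 min.

Regular 20.98 hours, overtime 3.10 hours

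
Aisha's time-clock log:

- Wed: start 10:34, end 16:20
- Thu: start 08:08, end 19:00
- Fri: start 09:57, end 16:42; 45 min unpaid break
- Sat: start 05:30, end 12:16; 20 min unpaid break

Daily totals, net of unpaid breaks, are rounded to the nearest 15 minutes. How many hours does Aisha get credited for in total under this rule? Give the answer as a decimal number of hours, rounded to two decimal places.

29.00 hours

Wed: 10:34–16:20 = 5 h 46 min → rounds to 5 h 45 min
Thu: 08:08–19:00 = 10 h 52 min → rounds to 10 h 45 min
Fri: 09:57–16:42 = 6 h 45 min − 45 min = 6 h 0 min → rounds to 6 h 0 min
Sat: 05:30–12:16 = 6 h 46 min − 20 min = 6 h 26 min → rounds to 6 h 30 min
Total credited: 29 h 0 min.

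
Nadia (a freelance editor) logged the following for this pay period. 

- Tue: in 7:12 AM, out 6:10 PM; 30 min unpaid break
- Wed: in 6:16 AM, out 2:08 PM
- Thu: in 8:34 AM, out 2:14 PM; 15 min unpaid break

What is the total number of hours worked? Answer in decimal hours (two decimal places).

Tue: 7:12 AM–6:10 PM = 10 h 58 min; less 30 min break → 10 h 28 min
Wed: 6:16 AM–2:08 PM = 7 h 52 min
Thu: 8:34 AM–2:14 PM = 5 h 40 min; less 15 min break → 5 h 25 min
Total: 10 h 28 min + 7 h 52 min + 5 h 25 min = 23 h 45 min.

23.75 hours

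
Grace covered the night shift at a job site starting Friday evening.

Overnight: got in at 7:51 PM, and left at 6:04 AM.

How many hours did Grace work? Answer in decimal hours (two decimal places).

10.22 hours

Overnight: 7:51 PM → midnight = 4 h 9 min; midnight → 6:04 AM = 6 h 4 min; span 10 h 13 min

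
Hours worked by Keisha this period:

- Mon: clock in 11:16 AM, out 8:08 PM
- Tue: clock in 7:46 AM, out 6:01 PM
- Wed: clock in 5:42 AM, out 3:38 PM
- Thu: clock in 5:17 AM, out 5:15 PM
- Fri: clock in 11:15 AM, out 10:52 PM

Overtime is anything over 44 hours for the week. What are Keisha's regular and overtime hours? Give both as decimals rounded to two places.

Mon: 11:16 AM–8:08 PM = 8 h 52 min
Tue: 7:46 AM–6:01 PM = 10 h 15 min
Wed: 5:42 AM–3:38 PM = 9 h 56 min
Thu: 5:17 AM–5:15 PM = 11 h 58 min
Fri: 11:15 AM–10:52 PM = 11 h 37 min
Total worked: 52 h 38 min = 52.63 h.
Threshold 44 h → overtime 8 h 38 min, regular 44 h 0 min.

Regular 44.00 hours, overtime 8.63 hours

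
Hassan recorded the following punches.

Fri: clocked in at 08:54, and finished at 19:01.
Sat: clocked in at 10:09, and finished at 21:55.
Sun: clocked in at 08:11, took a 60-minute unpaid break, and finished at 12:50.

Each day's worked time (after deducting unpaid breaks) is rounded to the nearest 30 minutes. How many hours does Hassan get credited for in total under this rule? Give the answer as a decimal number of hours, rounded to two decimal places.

Fri: 08:54–19:01 = 10 h 7 min → rounds to 10 h 0 min
Sat: 10:09–21:55 = 11 h 46 min → rounds to 12 h 0 min
Sun: 08:11–12:50 = 4 h 39 min − 60 min = 3 h 39 min → rounds to 3 h 30 min
Total credited: 25 h 30 min.

25.50 hours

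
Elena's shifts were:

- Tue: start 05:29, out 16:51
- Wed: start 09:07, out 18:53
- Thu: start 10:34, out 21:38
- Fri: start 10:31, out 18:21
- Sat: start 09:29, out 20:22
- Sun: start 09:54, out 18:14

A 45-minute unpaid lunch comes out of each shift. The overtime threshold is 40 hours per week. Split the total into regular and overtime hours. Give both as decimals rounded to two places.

Tue: 05:29–16:51 = 11 h 22 min; less 45 min break → 10 h 37 min
Wed: 09:07–18:53 = 9 h 46 min; less 45 min break → 9 h 1 min
Thu: 10:34–21:38 = 11 h 4 min; less 45 min break → 10 h 19 min
Fri: 10:31–18:21 = 7 h 50 min; less 45 min break → 7 h 5 min
Sat: 09:29–20:22 = 10 h 53 min; less 45 min break → 10 h 8 min
Sun: 09:54–18:14 = 8 h 20 min; less 45 min break → 7 h 35 min
Total worked: 54 h 45 min = 54.75 h.
Threshold 40 h → overtime 14 h 45 min, regular 40 h 0 min.

Regular 40.00 hours, overtime 14.75 hours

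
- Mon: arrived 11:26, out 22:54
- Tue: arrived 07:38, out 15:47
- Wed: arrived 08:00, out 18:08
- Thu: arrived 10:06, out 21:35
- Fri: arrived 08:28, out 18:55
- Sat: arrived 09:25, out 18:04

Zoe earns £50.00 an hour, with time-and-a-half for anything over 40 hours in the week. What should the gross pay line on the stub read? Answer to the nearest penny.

£3525.00

Mon: 11:26–22:54 = 11 h 28 min
Tue: 07:38–15:47 = 8 h 9 min
Wed: 08:00–18:08 = 10 h 8 min
Thu: 10:06–21:35 = 11 h 29 min
Fri: 08:28–18:55 = 10 h 27 min
Sat: 09:25–18:04 = 8 h 39 min
Total worked: 60 h 20 min = 3620 min.
Regular 40 h 0 min = 2400 min at £50.00/h; overtime 20 h 20 min = 1220 min at £75.00/h.
Pay = (2400 × £50.00 + 1220 × £75.00) ÷ 60 = £3525.00.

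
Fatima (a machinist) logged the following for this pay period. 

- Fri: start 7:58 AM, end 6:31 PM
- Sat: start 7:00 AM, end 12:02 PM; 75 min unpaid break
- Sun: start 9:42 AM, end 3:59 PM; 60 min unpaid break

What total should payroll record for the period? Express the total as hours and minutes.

Fri: 7:58 AM–6:31 PM = 10 h 33 min
Sat: 7:00 AM–12:02 PM = 5 h 2 min; less 75 min break → 3 h 47 min
Sun: 9:42 AM–3:59 PM = 6 h 17 min; less 60 min break → 5 h 17 min
Total: 10 h 33 min + 3 h 47 min + 5 h 17 min = 19 h 37 min.

19 h 37 min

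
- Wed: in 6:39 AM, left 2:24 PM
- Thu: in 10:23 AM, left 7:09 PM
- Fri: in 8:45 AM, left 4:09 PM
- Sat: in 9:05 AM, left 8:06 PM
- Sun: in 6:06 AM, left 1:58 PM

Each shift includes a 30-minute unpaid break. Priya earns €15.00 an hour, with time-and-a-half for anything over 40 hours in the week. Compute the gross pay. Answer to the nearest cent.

Wed: 6:39 AM–2:24 PM = 7 h 45 min; less 30 min break → 7 h 15 min
Thu: 10:23 AM–7:09 PM = 8 h 46 min; less 30 min break → 8 h 16 min
Fri: 8:45 AM–4:09 PM = 7 h 24 min; less 30 min break → 6 h 54 min
Sat: 9:05 AM–8:06 PM = 11 h 1 min; less 30 min break → 10 h 31 min
Sun: 6:06 AM–1:58 PM = 7 h 52 min; less 30 min break → 7 h 22 min
Total worked: 40 h 18 min = 2418 min.
Regular 40 h 0 min = 2400 min at €15.00/h; overtime 0 h 18 min = 18 min at €22.50/h.
Pay = (2400 × €15.00 + 18 × €22.50) ÷ 60 = €606.75.

€606.75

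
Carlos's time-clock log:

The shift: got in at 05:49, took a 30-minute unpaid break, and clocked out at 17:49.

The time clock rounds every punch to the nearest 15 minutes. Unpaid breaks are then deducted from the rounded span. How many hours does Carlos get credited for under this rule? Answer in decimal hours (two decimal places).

The shift: in 05:49→05:45, out 17:49→17:45; 12 h 0 min − 30 min = 11 h 30 min

11.50 hours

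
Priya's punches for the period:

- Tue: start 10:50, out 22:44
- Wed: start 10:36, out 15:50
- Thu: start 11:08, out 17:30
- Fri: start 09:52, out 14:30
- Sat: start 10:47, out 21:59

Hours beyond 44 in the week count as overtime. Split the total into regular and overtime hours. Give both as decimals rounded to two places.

Tue: 10:50–22:44 = 11 h 54 min
Wed: 10:36–15:50 = 5 h 14 min
Thu: 11:08–17:30 = 6 h 22 min
Fri: 09:52–14:30 = 4 h 38 min
Sat: 10:47–21:59 = 11 h 12 min
Total worked: 39 h 20 min = 39.33 h.
Threshold 44 h → overtime 0 h 0 min, regular 39 h 20 min.

Regular 39.33 hours, overtime 0.00 hours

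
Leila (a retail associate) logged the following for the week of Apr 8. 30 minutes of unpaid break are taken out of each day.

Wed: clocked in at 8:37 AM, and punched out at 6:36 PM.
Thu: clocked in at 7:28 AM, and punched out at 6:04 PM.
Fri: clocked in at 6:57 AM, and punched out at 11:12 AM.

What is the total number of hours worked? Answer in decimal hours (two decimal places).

23.33 hours

Wed: 8:37 AM–6:36 PM = 9 h 59 min; less 30 min break → 9 h 29 min
Thu: 7:28 AM–6:04 PM = 10 h 36 min; less 30 min break → 10 h 6 min
Fri: 6:57 AM–11:12 AM = 4 h 15 min; less 30 min break → 3 h 45 min
Total: 9 h 29 min + 10 h 6 min + 3 h 45 min = 23 h 20 min.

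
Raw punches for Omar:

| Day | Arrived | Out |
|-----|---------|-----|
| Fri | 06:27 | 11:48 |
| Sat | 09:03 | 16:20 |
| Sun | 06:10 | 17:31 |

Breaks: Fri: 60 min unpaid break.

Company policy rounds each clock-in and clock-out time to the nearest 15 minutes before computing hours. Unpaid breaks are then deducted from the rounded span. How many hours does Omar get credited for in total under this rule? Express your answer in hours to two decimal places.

Fri: in 06:27→06:30, out 11:48→11:45; 5 h 15 min − 60 min = 4 h 15 min
Sat: in 09:03→09:00, out 16:20→16:15; 7 h 15 min
Sun: in 06:10→06:15, out 17:31→17:30; 11 h 15 min
Total credited: 22 h 45 min.

22.75 hours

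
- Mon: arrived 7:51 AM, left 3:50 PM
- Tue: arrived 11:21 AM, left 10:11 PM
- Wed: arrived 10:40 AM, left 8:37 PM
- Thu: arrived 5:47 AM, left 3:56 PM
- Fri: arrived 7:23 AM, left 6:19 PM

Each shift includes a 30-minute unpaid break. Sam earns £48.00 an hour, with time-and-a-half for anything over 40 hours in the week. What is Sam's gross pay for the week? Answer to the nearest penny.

Mon: 7:51 AM–3:50 PM = 7 h 59 min; less 30 min break → 7 h 29 min
Tue: 11:21 AM–10:11 PM = 10 h 50 min; less 30 min break → 10 h 20 min
Wed: 10:40 AM–8:37 PM = 9 h 57 min; less 30 min break → 9 h 27 min
Thu: 5:47 AM–3:56 PM = 10 h 9 min; less 30 min break → 9 h 39 min
Fri: 7:23 AM–6:19 PM = 10 h 56 min; less 30 min break → 10 h 26 min
Total worked: 47 h 21 min = 2841 min.
Regular 40 h 0 min = 2400 min at £48.00/h; overtime 7 h 21 min = 441 min at £72.00/h.
Pay = (2400 × £48.00 + 441 × £72.00) ÷ 60 = £2449.20.

£2449.20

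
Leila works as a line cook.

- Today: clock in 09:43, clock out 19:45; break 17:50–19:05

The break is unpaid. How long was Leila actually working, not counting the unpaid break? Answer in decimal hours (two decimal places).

8.78 hours

Today: 09:43–19:45 = 10 h 2 min; less 75 min break → 8 h 47 min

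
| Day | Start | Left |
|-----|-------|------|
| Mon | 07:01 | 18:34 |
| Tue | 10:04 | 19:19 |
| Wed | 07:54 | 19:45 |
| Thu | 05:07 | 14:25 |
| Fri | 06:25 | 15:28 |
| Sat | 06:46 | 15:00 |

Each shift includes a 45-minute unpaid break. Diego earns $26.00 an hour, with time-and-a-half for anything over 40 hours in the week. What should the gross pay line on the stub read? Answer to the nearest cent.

$1614.60

Mon: 07:01–18:34 = 11 h 33 min; less 45 min break → 10 h 48 min
Tue: 10:04–19:19 = 9 h 15 min; less 45 min break → 8 h 30 min
Wed: 07:54–19:45 = 11 h 51 min; less 45 min break → 11 h 6 min
Thu: 05:07–14:25 = 9 h 18 min; less 45 min break → 8 h 33 min
Fri: 06:25–15:28 = 9 h 3 min; less 45 min break → 8 h 18 min
Sat: 06:46–15:00 = 8 h 14 min; less 45 min break → 7 h 29 min
Total worked: 54 h 44 min = 3284 min.
Regular 40 h 0 min = 2400 min at $26.00/h; overtime 14 h 44 min = 884 min at $39.00/h.
Pay = (2400 × $26.00 + 884 × $39.00) ÷ 60 = $1614.60.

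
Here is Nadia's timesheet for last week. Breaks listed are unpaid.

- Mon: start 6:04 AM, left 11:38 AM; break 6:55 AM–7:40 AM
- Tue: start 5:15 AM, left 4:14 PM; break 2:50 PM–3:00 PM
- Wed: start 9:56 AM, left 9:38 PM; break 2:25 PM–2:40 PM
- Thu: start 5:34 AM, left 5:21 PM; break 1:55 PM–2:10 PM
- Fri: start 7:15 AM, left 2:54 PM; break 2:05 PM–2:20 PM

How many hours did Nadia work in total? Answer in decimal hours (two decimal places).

Mon: 6:04 AM–11:38 AM = 5 h 34 min; less 45 min break → 4 h 49 min
Tue: 5:15 AM–4:14 PM = 10 h 59 min; less 10 min break → 10 h 49 min
Wed: 9:56 AM–9:38 PM = 11 h 42 min; less 15 min break → 11 h 27 min
Thu: 5:34 AM–5:21 PM = 11 h 47 min; less 15 min break → 11 h 32 min
Fri: 7:15 AM–2:54 PM = 7 h 39 min; less 15 min break → 7 h 24 min
Total: 4 h 49 min + 10 h 49 min + 11 h 27 min + 11 h 32 min + 7 h 24 min = 46 h 1 min.

46.02 hours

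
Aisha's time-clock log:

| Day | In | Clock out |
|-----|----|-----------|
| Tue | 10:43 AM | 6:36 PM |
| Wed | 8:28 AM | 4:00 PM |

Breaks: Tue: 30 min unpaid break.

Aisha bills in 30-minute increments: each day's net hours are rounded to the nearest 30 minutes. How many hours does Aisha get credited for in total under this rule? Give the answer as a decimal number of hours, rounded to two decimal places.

Tue: 10:43 AM–6:36 PM = 7 h 53 min − 30 min = 7 h 23 min → rounds to 7 h 30 min
Wed: 8:28 AM–4:00 PM = 7 h 32 min → rounds to 7 h 30 min
Total credited: 15 h 0 min.

15.00 hours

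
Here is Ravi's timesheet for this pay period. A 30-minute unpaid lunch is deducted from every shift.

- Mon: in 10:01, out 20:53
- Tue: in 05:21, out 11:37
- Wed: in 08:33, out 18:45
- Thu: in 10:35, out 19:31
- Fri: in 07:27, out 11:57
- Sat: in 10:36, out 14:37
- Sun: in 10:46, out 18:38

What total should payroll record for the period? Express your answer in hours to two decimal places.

Mon: 10:01–20:53 = 10 h 52 min; less 30 min break → 10 h 22 min
Tue: 05:21–11:37 = 6 h 16 min; less 30 min break → 5 h 46 min
Wed: 08:33–18:45 = 10 h 12 min; less 30 min break → 9 h 42 min
Thu: 10:35–19:31 = 8 h 56 min; less 30 min break → 8 h 26 min
Fri: 07:27–11:57 = 4 h 30 min; less 30 min break → 4 h 0 min
Sat: 10:36–14:37 = 4 h 1 min; less 30 min break → 3 h 31 min
Sun: 10:46–18:38 = 7 h 52 min; less 30 min break → 7 h 22 min
Total: 10 h 22 min + 5 h 46 min + 9 h 42 min + 8 h 26 min + 4 h 0 min + 3 h 31 min + 7 h 22 min = 49 h 9 min.

49.15 hours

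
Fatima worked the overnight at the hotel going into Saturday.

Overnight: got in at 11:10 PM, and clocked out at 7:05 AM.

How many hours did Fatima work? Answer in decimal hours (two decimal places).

Overnight: 11:10 PM → midnight = 0 h 50 min; midnight → 7:05 AM = 7 h 5 min; span 7 h 55 min

7.92 hours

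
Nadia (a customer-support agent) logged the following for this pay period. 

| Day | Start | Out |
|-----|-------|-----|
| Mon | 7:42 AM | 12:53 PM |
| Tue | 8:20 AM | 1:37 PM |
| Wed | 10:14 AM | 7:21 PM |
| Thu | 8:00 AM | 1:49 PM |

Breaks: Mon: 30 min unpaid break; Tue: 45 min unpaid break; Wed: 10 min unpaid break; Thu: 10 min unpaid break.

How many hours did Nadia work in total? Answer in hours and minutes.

23 h 49 min

Mon: 7:42 AM–12:53 PM = 5 h 11 min; less 30 min break → 4 h 41 min
Tue: 8:20 AM–1:37 PM = 5 h 17 min; less 45 min break → 4 h 32 min
Wed: 10:14 AM–7:21 PM = 9 h 7 min; less 10 min break → 8 h 57 min
Thu: 8:00 AM–1:49 PM = 5 h 49 min; less 10 min break → 5 h 39 min
Total: 4 h 41 min + 4 h 32 min + 8 h 57 min + 5 h 39 min = 23 h 49 min.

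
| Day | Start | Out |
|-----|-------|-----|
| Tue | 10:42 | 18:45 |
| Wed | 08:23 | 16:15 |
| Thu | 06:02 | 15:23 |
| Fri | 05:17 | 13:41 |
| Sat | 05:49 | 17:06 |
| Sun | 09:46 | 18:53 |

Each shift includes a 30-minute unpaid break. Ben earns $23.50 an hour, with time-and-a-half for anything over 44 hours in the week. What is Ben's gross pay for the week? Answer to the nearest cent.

$1283.10

Tue: 10:42–18:45 = 8 h 3 min; less 30 min break → 7 h 33 min
Wed: 08:23–16:15 = 7 h 52 min; less 30 min break → 7 h 22 min
Thu: 06:02–15:23 = 9 h 21 min; less 30 min break → 8 h 51 min
Fri: 05:17–13:41 = 8 h 24 min; less 30 min break → 7 h 54 min
Sat: 05:49–17:06 = 11 h 17 min; less 30 min break → 10 h 47 min
Sun: 09:46–18:53 = 9 h 7 min; less 30 min break → 8 h 37 min
Total worked: 51 h 4 min = 3064 min.
Regular 44 h 0 min = 2640 min at $23.50/h; overtime 7 h 4 min = 424 min at $35.25/h.
Pay = (2640 × $23.50 + 424 × $35.25) ÷ 60 = $1283.10.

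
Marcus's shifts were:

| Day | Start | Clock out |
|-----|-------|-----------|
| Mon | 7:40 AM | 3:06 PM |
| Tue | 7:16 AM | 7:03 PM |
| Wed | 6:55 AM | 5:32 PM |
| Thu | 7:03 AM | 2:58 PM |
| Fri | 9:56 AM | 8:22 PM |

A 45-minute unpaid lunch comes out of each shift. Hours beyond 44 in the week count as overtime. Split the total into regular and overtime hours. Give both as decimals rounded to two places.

Mon: 7:40 AM–3:06 PM = 7 h 26 min; less 45 min break → 6 h 41 min
Tue: 7:16 AM–7:03 PM = 11 h 47 min; less 45 min break → 11 h 2 min
Wed: 6:55 AM–5:32 PM = 10 h 37 min; less 45 min break → 9 h 52 min
Thu: 7:03 AM–2:58 PM = 7 h 55 min; less 45 min break → 7 h 10 min
Fri: 9:56 AM–8:22 PM = 10 h 26 min; less 45 min break → 9 h 41 min
Total worked: 44 h 26 min = 44.43 h.
Threshold 44 h → overtime 0 h 26 min, regular 44 h 0 min.

Regular 44.00 hours, overtime 0.43 hours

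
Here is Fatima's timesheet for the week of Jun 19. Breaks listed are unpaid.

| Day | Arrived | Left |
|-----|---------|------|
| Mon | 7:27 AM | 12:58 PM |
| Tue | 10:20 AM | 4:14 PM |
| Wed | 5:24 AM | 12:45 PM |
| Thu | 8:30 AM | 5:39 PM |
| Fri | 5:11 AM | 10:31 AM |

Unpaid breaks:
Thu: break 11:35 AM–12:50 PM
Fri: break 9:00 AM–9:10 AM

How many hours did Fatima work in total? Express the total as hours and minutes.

31 h 50 min

Mon: 7:27 AM–12:58 PM = 5 h 31 min
Tue: 10:20 AM–4:14 PM = 5 h 54 min
Wed: 5:24 AM–12:45 PM = 7 h 21 min
Thu: 8:30 AM–5:39 PM = 9 h 9 min; less 75 min break → 7 h 54 min
Fri: 5:11 AM–10:31 AM = 5 h 20 min; less 10 min break → 5 h 10 min
Total: 5 h 31 min + 5 h 54 min + 7 h 21 min + 7 h 54 min + 5 h 10 min = 31 h 50 min.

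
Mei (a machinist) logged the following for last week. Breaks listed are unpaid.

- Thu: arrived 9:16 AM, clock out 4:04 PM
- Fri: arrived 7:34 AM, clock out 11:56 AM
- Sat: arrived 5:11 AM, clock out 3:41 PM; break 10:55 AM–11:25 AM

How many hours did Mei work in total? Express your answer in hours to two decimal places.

Thu: 9:16 AM–4:04 PM = 6 h 48 min
Fri: 7:34 AM–11:56 AM = 4 h 22 min
Sat: 5:11 AM–3:41 PM = 10 h 30 min; less 30 min break → 10 h 0 min
Total: 6 h 48 min + 4 h 22 min + 10 h 0 min = 21 h 10 min.

21.17 hours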